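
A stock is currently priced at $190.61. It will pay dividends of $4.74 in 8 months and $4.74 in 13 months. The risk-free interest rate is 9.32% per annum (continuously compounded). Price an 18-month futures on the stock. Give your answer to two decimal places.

$209.16

PV(dividends) I = 4.74·e^(−0.0932·8/12) + 4.74·e^(−0.0932·13/12)
I = 4.4545 + 4.2848 = 8.7393
F = (S − I)·e^(rT) = (190.61 − 8.7393) · e^(0.0932·18/12)
= 181.8707 · e^0.139800 = 181.8707 × 1.150044 = $209.16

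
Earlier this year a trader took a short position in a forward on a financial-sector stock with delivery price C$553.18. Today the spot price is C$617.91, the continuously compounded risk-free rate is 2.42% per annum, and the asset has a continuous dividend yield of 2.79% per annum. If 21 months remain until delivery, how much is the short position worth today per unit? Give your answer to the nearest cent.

Current fair forward for the remaining 21 months: F = S·e^((r − q)·T), (r − q) = 0.0242 − 0.0279 = -0.0037
F = 617.91 · e^(-0.0037 × 21/12) = 617.91 × 0.993546 = 613.9220
Value of long forward = (F − K)·e^(−rT) = (613.9220 − 553.18) · e^(−0.0242·21/12)
= 60.7420 × 0.958534 = 58.22
Short position value = −(long value) = -C$58.22

-C$58.22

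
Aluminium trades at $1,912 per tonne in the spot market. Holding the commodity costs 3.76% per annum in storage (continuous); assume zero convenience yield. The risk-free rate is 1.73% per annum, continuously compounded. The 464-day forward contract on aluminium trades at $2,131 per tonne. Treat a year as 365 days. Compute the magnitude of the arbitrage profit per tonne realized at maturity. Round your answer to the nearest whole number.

$81 per tonne

Fair forward: F* = S·e^(carry·T), with carry = (r + u) = 0.0173 + 0.0376 = 0.0549
F* = 1912 · e^(0.0549 × 464/365) = 1912 · e^0.069791 = 1912 × 1.072284 = $2050.2070
Market $2131 > fair $2050.2070: forward overpriced → cash-and-carry (buy spot, short the forward).
At maturity, profit = |F_mkt − F*| = |2131 − 2050.2070| = $81 per tonne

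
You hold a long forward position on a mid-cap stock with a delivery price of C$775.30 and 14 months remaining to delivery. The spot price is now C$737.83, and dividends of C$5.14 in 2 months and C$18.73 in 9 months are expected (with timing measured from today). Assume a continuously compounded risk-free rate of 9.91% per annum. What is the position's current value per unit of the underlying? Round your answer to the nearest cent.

C$24.74

PV(remaining dividends) I = 5.14·e^(−0.0991·2/12) + 18.73·e^(−0.0991·9/12) = 22.4442
Current forward F = (S − I)·e^(rT) = (737.83 − 22.4442)·e^(0.0991·14/12) = 715.3858 × 1.122565 = 803.0671
Value (long) = (F − K)·e^(−rT) = (803.0671 − 775.30) × 0.890817 = 24.7354
Value = C$24.74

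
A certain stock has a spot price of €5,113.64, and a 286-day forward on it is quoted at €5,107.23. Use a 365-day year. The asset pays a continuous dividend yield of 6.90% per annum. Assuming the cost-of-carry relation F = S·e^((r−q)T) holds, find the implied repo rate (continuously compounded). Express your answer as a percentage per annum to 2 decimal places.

From F = S·e^((r−q)T): (r − q) = ln(F/S)/T
ln(5107.23/5113.64) = ln(0.998746) = -0.001255
(r − q) = -0.001255 / (286/365) = -0.001602
r = ln(F/S)/T + q = -0.001602 + 0.0690 = 0.067398
r = 6.74%

6.74%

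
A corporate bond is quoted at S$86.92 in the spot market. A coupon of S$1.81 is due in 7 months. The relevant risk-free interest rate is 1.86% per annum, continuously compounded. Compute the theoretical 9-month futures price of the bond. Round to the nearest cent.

S$86.33

PV(coupons) I = 1.81·e^(−0.0186·7/12)
I = 1.7905
F = (S − I)·e^(rT) = (86.92 − 1.7905) · e^(0.0186·9/12)
= 85.1295 · e^0.013950 = 85.1295 × 1.014048 = S$86.33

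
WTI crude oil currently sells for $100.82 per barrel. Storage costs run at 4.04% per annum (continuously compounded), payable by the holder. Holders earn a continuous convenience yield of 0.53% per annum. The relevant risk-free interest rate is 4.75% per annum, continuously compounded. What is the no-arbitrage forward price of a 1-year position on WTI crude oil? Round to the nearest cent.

Net carry = r + u − y = 0.0475 + 0.0404 − 0.0053 = 0.0826
F = S·e^((r+u−y)T) = 100.82 · e^(0.0826 × 1) = 100.82 · e^0.082600
= 100.82 × 1.086107 = $109.50 per barrel

$109.50 per barrel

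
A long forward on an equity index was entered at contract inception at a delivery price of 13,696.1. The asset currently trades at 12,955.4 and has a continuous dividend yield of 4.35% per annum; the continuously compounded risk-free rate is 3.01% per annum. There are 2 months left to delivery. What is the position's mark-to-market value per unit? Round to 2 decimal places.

-765.75

Current fair forward for the remaining 2 months: F = S·e^((r − q)·T), (r − q) = 0.0301 − 0.0435 = -0.0134
F = 12955.4 · e^(-0.0134 × 2/12) = 12955.4 × 0.99776916 = 12926.4986
Value of long forward = (F − K)·e^(−rT) = (12926.4986 − 13696.1) · e^(−0.0301·2/12)
= -769.6014 × 0.99499590 = -765.75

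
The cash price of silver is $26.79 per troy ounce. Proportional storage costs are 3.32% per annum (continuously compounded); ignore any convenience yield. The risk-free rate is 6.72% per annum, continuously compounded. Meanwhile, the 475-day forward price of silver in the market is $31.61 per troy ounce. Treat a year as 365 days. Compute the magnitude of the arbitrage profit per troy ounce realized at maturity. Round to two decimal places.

$1.08 per troy ounce

Fair forward: F* = S·e^(carry·T), with carry = (r + u) = 0.0672 + 0.0332 = 0.1004
F* = 26.79 · e^(0.1004 × 475/365) = 26.79 · e^0.130658 = 26.79 × 1.139578 = $30.5293
Market $31.61 > fair $30.5293: forward overpriced → cash-and-carry (buy spot, short the forward).
At maturity, profit = |F_mkt − F*| = |31.61 − 30.5293| = $1.08 per troy ounce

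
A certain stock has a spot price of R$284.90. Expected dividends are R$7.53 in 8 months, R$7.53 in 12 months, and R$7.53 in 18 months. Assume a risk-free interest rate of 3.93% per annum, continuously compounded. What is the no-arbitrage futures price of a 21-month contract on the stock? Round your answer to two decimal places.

PV(dividends) I = 7.53·e^(−0.0393·8/12) + 7.53·e^(−0.0393·12/12) + 7.53·e^(−0.0393·18/12)
I = 7.3353 + 7.2398 + 7.0989 = 21.6740
F = (S − I)·e^(rT) = (284.90 − 21.6740) · e^(0.0393·21/12)
= 263.2260 · e^0.068775 = 263.2260 × 1.071195 = R$281.97

R$281.97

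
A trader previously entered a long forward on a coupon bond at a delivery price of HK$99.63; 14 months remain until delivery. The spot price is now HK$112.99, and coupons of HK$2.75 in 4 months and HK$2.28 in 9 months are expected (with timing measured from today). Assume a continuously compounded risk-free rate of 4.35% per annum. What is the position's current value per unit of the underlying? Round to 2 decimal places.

PV(remaining coupons) I = 2.75·e^(−0.0435·4/12) + 2.28·e^(−0.0435·9/12) = 4.9172
Current forward F = (S − I)·e^(rT) = (112.99 − 4.9172)·e^(0.0435·14/12) = 108.0728 × 1.052060 = 113.6991
Value (long) = (F − K)·e^(−rT) = (113.6991 − 99.63) × 0.950516 = 13.3729
Value = HK$13.37

HK$13.37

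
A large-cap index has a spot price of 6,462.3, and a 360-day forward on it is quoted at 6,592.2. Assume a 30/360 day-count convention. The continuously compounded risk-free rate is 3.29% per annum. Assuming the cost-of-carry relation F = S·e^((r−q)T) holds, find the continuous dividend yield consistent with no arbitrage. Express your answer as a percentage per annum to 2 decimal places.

1.30%

From F = S·e^((r−q)T): (r − q) = ln(F/S)/T
ln(6592.2/6462.3) = ln(1.020101) = 0.019902
(r − q) = 0.019902 / (360/360) = 0.019902
q = r − ln(F/S)/T = 0.0329 − 0.019902 = 0.012998
q = 1.30%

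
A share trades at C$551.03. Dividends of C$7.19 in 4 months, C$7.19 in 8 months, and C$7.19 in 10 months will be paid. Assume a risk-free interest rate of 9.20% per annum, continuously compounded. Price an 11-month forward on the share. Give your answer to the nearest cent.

PV(dividends) I = 7.19·e^(−0.0920·4/12) + 7.19·e^(−0.0920·8/12) + 7.19·e^(−0.0920·10/12)
I = 6.9729 + 6.7623 + 6.6594 = 20.3946
F = (S − I)·e^(rT) = (551.03 − 20.3946) · e^(0.0920·11/12)
= 530.6354 · e^0.084333 = 530.6354 × 1.087991 = C$577.33

C$577.33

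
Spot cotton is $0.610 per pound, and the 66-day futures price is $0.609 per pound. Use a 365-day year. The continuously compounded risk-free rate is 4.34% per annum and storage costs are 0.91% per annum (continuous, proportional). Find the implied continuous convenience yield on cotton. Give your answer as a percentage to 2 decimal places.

6.16%

F = S·e^((r+u−y)T) ⇒ (r+u−y) = ln(F/S)/T
ln(0.609/0.610) = -0.001641; /T ⇒ -0.009075
y = r + u − ln(F/S)/T = 0.0434 + 0.0091 + 0.009075 = 0.061575
y = 6.16%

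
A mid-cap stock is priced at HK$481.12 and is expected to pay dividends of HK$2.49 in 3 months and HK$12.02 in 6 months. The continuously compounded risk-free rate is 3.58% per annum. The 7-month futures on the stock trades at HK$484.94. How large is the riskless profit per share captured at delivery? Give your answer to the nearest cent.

HK$8.24 per share

PV(dividends) I = 2.49·e^(−0.0358·3/12) + 12.02·e^(−0.0358·6/12) = 14.2746
Fair futures F* = (S − I)·e^(rT) = (481.12 − 14.2746)·e^0.020883 = 466.8454 × 1.021103 = 476.6972
Market HK$484.94 > fair 476.6972: forward overpriced → cash-and-carry (borrow at r, buy the stock and collect the dividends, short the forward).
Profit at T = |F_mkt − F*| = |484.94 − 476.6972| = HK$8.24 per share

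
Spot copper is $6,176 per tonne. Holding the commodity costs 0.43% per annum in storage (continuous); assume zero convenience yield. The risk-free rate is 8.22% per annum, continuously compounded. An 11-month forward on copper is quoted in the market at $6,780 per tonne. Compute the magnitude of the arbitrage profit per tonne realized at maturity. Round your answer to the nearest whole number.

$94 per tonne

Fair forward: F* = S·e^(carry·T), with carry = (r + u) = 0.0822 + 0.0043 = 0.0865
F* = 6176 · e^(0.0865 × 11/12) = 6176 · e^0.079292 = 6176 × 1.082520 = $6685.6435
Market $6780 > fair $6685.6435: forward overpriced → cash-and-carry (buy spot, short the forward).
At maturity, profit = |F_mkt − F*| = |6780 − 6685.6435| = $94 per tonne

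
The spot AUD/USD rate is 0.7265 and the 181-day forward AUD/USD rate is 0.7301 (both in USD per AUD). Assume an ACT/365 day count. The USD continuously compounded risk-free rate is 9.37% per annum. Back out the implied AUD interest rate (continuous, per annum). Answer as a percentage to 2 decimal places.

8.37%

F = S·e^((r_USD − r_AUD)T) ⇒ r_AUD = r_USD − ln(F/S)/T
ln(0.7301/0.7265) = 0.004943; /(181/365) = 0.009968
r_AUD = 0.0937 − 0.009968 = 0.083732
r_AUD = 8.37%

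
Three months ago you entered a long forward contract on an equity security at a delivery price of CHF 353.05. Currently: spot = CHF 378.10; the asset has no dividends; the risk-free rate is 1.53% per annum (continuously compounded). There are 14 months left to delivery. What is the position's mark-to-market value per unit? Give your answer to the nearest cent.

CHF 31.30

Current fair forward for the remaining 14 months: F = S·e^(r·T), r = 0.0153
F = 378.10 · e^(0.0153 × 14/12) = 378.10 × 1.018010 = 384.9096
Value of long forward = (F − K)·e^(−rT) = (384.9096 − 353.05) · e^(−0.0153·14/12)
= 31.8596 × 0.982308 = 31.30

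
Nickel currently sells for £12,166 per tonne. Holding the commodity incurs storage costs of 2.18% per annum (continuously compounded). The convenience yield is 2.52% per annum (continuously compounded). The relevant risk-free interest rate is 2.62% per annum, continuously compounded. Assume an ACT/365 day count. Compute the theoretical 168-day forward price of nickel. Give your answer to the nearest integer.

Net carry = r + u − y = 0.0262 + 0.0218 − 0.0252 = 0.0228
F = S·e^((r+u−y)T) = 12166 · e^(0.0228 × 168/365) = 12166 · e^0.010494
= 12166 × 1.010549 = £12,294 per tonne

£12,294 per tonne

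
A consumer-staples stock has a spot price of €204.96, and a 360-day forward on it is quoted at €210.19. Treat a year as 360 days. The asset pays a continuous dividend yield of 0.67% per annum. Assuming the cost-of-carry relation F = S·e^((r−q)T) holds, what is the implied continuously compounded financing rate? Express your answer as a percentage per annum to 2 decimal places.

From F = S·e^((r−q)T): (r − q) = ln(F/S)/T
ln(210.19/204.96) = ln(1.025517) = 0.025197
(r − q) = 0.025197 / (360/360) = 0.025197
r = ln(F/S)/T + q = 0.025197 + 0.0067 = 0.031897
r = 3.19%

3.19%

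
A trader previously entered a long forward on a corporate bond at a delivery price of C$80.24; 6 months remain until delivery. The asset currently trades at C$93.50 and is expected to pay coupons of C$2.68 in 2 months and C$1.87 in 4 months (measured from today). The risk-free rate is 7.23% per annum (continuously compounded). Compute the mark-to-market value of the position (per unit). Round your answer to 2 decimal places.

C$11.64

PV(remaining coupons) I = 2.68·e^(−0.0723·2/12) + 1.87·e^(−0.0723·4/12) = 4.4734
Current forward F = (S − I)·e^(rT) = (93.50 − 4.4734)·e^(0.0723·6/12) = 89.0266 × 1.036811 = 92.3038
Value (long) = (F − K)·e^(−rT) = (92.3038 − 80.24) × 0.964496 = 11.6355
Value = C$11.64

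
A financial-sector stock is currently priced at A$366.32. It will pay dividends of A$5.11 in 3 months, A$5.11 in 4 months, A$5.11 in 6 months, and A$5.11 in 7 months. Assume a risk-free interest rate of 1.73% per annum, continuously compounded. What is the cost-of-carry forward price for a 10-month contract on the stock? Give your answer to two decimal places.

PV(dividends) I = 5.11·e^(−0.0173·3/12) + 5.11·e^(−0.0173·4/12) + 5.11·e^(−0.0173·6/12) + 5.11·e^(−0.0173·7/12)
I = 5.0879 + 5.0806 + 5.0660 + 5.0587 = 20.2932
F = (S − I)·e^(rT) = (366.32 − 20.2932) · e^(0.0173·10/12)
= 346.0268 · e^0.014417 = 346.0268 × 1.014521 = A$351.05

A$351.05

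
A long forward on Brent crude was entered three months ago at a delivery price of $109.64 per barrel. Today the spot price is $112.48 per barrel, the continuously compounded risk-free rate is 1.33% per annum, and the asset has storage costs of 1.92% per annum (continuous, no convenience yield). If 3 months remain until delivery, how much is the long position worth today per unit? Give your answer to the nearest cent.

$3.75 per barrel

Current fair forward for the remaining 3 months: F = S·e^((r + u)·T), (r + u) = 0.0133 + 0.0192 = 0.0325
F = 112.48 · e^(0.0325 × 3/12) = 112.48 × 1.008158 = 113.3976
Value of long forward = (F − K)·e^(−rT) = (113.3976 − 109.64) · e^(−0.0133·3/12)
= 3.7576 × 0.996681 = 3.75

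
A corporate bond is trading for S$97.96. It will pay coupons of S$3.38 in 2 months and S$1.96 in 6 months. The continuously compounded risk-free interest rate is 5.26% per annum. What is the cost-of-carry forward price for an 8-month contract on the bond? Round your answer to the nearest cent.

S$96.01

PV(coupons) I = 3.38·e^(−0.0526·2/12) + 1.96·e^(−0.0526·6/12)
I = 3.3505 + 1.9091 = 5.2596
F = (S − I)·e^(rT) = (97.96 − 5.2596) · e^(0.0526·8/12)
= 92.7004 · e^0.035067 = 92.7004 × 1.035689 = S$96.01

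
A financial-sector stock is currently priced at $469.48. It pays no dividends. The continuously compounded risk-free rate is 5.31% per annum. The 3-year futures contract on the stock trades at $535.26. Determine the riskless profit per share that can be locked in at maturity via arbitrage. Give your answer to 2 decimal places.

$15.29 per share

Fair futures: F* = S·e^(carry·T), with carry = r = 0.0531
F* = 469.48 · e^(0.0531 × 3) = 469.48 · e^0.159300 = 469.48 × 1.172690 = $550.5545
Market $535.26 < fair $550.5545: forward underpriced → reverse cash-and-carry (short spot, go long the forward).
At maturity, profit = |F_mkt − F*| = |535.26 − 550.5545| = $15.29 per share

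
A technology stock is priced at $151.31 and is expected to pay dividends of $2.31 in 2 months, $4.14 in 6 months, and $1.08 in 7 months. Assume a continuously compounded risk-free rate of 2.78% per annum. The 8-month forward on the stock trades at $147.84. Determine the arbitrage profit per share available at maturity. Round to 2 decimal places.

$1.28 per share

PV(dividends) I = 2.31·e^(−0.0278·2/12) + 4.14·e^(−0.0278·6/12) + 1.08·e^(−0.0278·7/12) = 7.4448
Fair forward F* = (S − I)·e^(rT) = (151.31 − 7.4448)·e^0.018533 = 143.8652 × 1.018706 = 146.5563
Market $147.84 > fair 146.5563: forward overpriced → cash-and-carry (borrow at r, buy the stock and collect the dividends, short the forward).
Profit at T = |F_mkt − F*| = |147.84 − 146.5563| = $1.28 per share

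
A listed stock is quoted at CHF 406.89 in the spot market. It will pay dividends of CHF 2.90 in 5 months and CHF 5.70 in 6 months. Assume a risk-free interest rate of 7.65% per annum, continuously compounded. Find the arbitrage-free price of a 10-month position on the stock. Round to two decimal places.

PV(dividends) I = 2.90·e^(−0.0765·5/12) + 5.70·e^(−0.0765·6/12)
I = 2.8090 + 5.4861 = 8.2951
F = (S − I)·e^(rT) = (406.89 − 8.2951) · e^(0.0765·10/12)
= 398.5949 · e^0.063750 = 398.5949 × 1.065826 = CHF 424.83

CHF 424.83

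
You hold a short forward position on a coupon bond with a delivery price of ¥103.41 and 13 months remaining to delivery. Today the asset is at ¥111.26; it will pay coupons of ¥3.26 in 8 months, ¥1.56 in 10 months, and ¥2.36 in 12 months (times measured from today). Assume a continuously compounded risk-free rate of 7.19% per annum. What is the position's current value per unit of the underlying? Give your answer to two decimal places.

PV(remaining coupons) I = 3.26·e^(−0.0719·8/12) + 1.56·e^(−0.0719·10/12) + 2.36·e^(−0.0719·12/12) = 6.7730
Current forward F = (S − I)·e^(rT) = (111.26 − 6.7730)·e^(0.0719·13/12) = 104.4870 × 1.081006 = 112.9511
Value (long) = (F − K)·e^(−rT) = (112.9511 − 103.41) × 0.925065 = 8.8261
Short position value = −(long value) = -¥8.83

-¥8.83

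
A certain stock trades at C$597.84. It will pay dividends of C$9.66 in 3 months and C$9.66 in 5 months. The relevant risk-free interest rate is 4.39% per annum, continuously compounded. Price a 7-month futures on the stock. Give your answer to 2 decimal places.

PV(dividends) I = 9.66·e^(−0.0439·3/12) + 9.66·e^(−0.0439·5/12)
I = 9.5546 + 9.4849 = 19.0395
F = (S − I)·e^(rT) = (597.84 − 19.0395) · e^(0.0439·7/12)
= 578.8005 · e^0.025608 = 578.8005 × 1.025939 = C$593.81

C$593.81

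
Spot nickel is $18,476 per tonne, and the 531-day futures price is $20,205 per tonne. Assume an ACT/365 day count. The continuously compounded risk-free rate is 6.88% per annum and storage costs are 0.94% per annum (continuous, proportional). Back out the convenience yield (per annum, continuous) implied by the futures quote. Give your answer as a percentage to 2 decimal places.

F = S·e^((r+u−y)T) ⇒ (r+u−y) = ln(F/S)/T
ln(20205/18476) = 0.089458; /T ⇒ 0.061492
y = r + u − ln(F/S)/T = 0.0688 + 0.0094 − 0.061492 = 0.016708
y = 1.67%

1.67%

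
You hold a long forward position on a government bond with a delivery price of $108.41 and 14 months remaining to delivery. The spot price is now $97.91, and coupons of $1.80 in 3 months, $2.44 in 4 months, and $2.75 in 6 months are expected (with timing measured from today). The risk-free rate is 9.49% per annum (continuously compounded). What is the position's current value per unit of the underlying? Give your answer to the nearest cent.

PV(remaining coupons) I = 1.80·e^(−0.0949·3/12) + 2.44·e^(−0.0949·4/12) + 2.75·e^(−0.0949·6/12) = 6.7444
Current forward F = (S − I)·e^(rT) = (97.91 − 6.7444)·e^(0.0949·14/12) = 91.1656 × 1.117078 = 101.8391
Value (long) = (F − K)·e^(−rT) = (101.8391 − 108.41) × 0.895192 = -5.8822
Value = -$5.88

-$5.88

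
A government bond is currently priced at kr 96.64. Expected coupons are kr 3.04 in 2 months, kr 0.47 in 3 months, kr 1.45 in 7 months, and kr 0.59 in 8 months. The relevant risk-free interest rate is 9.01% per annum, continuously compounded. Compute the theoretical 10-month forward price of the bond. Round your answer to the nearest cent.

kr 98.37

PV(coupons) I = 3.04·e^(−0.0901·2/12) + 0.47·e^(−0.0901·3/12) + 1.45·e^(−0.0901·7/12) + 0.59·e^(−0.0901·8/12)
I = 2.9947 + 0.4595 + 1.3758 + 0.5556 = 5.3856
F = (S − I)·e^(rT) = (96.64 − 5.3856) · e^(0.0901·10/12)
= 91.2544 · e^0.075083 = 91.2544 × 1.077974 = kr 98.37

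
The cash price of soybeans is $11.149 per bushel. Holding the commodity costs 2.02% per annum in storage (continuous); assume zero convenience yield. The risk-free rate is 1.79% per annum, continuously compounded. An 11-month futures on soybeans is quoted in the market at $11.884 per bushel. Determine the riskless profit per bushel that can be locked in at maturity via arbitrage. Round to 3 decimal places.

Fair futures: F* = S·e^(carry·T), with carry = (r + u) = 0.0179 + 0.0202 = 0.0381
F* = 11.149 · e^(0.0381 × 11/12) = 11.149 · e^0.034925 = 11.149 × 1.035542 = $11.5453
Market $11.884 > fair $11.5453: forward overpriced → cash-and-carry (buy spot, short the forward).
At maturity, profit = |F_mkt − F*| = |11.884 − 11.5453| = $0.339 per bushel

$0.339 per bushel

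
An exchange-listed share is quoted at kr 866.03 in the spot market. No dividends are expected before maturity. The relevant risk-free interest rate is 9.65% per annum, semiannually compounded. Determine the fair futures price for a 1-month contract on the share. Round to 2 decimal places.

F = S · (1+r/2)^(2T)
= 866.03 × 1.007885
F = kr 872.86

kr 872.86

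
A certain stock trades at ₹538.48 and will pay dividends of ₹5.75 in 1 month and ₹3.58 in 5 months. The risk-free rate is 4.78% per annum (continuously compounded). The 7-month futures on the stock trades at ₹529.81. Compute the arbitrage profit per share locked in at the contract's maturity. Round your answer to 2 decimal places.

₹14.40 per share

PV(dividends) I = 5.75·e^(−0.0478·1/12) + 3.58·e^(−0.0478·5/12) = 9.2365
Fair futures F* = (S − I)·e^(rT) = (538.48 − 9.2365)·e^0.027883 = 529.2435 × 1.028275 = 544.2079
Market ₹529.81 < fair 544.2079: forward underpriced → reverse cash-and-carry (short the stock, invest proceeds at r, pay the dividends, go long the forward).
Profit at T = |F_mkt − F*| = |529.81 − 544.2079| = ₹14.40 per share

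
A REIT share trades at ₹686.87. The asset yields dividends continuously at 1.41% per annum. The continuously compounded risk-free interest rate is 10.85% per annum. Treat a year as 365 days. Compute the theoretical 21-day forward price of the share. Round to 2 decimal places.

F = S·e^((r − q)T) = 686.87 · e^((0.1085 − 0.0141) × 21/365)
= 686.87 · e^0.005431 = 686.87 × 1.005446
F = ₹690.61

₹690.61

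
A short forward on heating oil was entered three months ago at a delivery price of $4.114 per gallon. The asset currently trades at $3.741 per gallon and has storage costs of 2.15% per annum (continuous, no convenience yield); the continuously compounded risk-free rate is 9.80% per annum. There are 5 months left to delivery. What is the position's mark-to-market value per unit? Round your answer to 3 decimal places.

Current fair forward for the remaining 5 months: F = S·e^((r + u)·T), (r + u) = 0.0980 + 0.0215 = 0.1195
F = 3.741 · e^(0.1195 × 5/12) = 3.741 × 1.051052 = 3.9320
Value of long forward = (F − K)·e^(−rT) = (3.9320 − 4.114) · e^(−0.0980·5/12)
= -0.1820 × 0.959989 = -0.175
Short position value = −(long value) = $0.175

$0.175 per gallon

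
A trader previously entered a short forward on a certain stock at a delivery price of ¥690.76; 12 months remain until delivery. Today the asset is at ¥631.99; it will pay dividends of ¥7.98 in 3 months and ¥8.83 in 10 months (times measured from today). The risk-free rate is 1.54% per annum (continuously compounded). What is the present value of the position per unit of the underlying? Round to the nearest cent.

PV(remaining dividends) I = 7.98·e^(−0.0154·3/12) + 8.83·e^(−0.0154·10/12) = 16.6667
Current forward F = (S − I)·e^(rT) = (631.99 − 16.6667)·e^(0.0154·12/12) = 615.3233 × 1.015519 = 624.8725
Value (long) = (F − K)·e^(−rT) = (624.8725 − 690.76) × 0.984718 = -64.8806
Short position value = −(long value) = ¥64.88

¥64.88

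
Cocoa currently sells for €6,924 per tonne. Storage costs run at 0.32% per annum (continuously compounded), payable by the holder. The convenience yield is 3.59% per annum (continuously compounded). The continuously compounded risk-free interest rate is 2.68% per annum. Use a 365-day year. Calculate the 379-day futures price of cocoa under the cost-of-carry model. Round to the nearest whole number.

€6,882 per tonne

Net carry = r + u − y = 0.0268 + 0.0032 − 0.0359 = -0.0059
F = S·e^((r+u−y)T) = 6924 · e^(-0.0059 × 379/365) = 6924 · e^-0.006126
= 6924 × 0.993893 = €6,882 per tonne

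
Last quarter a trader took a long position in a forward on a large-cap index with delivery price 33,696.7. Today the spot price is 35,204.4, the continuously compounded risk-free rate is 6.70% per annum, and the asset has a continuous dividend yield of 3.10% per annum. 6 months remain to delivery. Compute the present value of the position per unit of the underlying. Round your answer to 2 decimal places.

2076.38

Current fair forward for the remaining 6 months: F = S·e^((r − q)·T), (r − q) = 0.0670 − 0.0310 = 0.0360
F = 35204.4 · e^(0.0360 × 6/12) = 35204.4 × 1.01816298 = 35843.8168
Value of long forward = (F − K)·e^(−rT) = (35843.8168 − 33696.7) · e^(−0.0670·6/12)
= 2147.1168 × 0.96705491 = 2076.38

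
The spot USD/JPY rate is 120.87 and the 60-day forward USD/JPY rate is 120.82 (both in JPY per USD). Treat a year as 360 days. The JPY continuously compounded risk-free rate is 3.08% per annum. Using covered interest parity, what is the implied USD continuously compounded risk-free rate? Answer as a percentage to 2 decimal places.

F = S·e^((r_JPY − r_USD)T) ⇒ r_USD = r_JPY − ln(F/S)/T
ln(120.82/120.87) = -0.000414; /(60/360) = -0.002484
r_USD = 0.0308 + 0.002484 = 0.033284
r_USD = 3.33%

3.33%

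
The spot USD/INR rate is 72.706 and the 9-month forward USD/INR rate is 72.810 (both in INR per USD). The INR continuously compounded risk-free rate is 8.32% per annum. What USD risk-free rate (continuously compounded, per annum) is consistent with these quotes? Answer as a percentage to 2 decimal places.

8.13%

F = S·e^((r_INR − r_USD)T) ⇒ r_USD = r_INR − ln(F/S)/T
ln(72.810/72.706) = 0.001429; /(9/12) = 0.001905
r_USD = 0.0832 − 0.001905 = 0.081295
r_USD = 8.13%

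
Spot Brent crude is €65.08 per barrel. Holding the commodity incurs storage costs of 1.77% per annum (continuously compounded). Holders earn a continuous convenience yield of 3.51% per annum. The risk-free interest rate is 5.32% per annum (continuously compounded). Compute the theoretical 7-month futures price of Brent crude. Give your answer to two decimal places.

€66.45 per barrel

Net carry = r + u − y = 0.0532 + 0.0177 − 0.0351 = 0.0358
F = S·e^((r+u−y)T) = 65.08 · e^(0.0358 × 7/12) = 65.08 · e^0.020883
= 65.08 × 1.021103 = €66.45 per barrel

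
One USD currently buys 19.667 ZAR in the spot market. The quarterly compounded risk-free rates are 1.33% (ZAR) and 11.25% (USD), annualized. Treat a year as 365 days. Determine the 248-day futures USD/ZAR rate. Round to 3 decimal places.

By covered interest parity, F = S · (1+r_ZAR/4)^(4T) / (1+r_USD/4)^(4T)
= 19.667 × 1.009063 / 1.078297 = 19.667 × 0.935793
F = 18.404 ZAR per USD

18.404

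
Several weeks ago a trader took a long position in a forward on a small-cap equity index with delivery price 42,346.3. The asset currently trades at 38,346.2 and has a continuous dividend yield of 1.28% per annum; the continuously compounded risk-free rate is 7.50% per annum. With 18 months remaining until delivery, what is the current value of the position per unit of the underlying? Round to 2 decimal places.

-223.57

Current fair forward for the remaining 18 months: F = S·e^((r − q)·T), (r − q) = 0.0750 − 0.0128 = 0.0622
F = 38346.2 · e^(0.0622 × 18/12) = 38346.2 × 1.09779102 = 42096.1140
Value of long forward = (F − K)·e^(−rT) = (42096.1140 − 42346.3) · e^(−0.0750·18/12)
= -250.1860 × 0.89359735 = -223.57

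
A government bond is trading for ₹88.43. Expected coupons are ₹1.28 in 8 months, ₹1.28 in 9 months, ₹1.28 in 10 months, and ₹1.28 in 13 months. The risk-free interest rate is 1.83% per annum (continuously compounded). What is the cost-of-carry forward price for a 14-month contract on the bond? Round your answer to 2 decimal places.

₹85.19

PV(coupons) I = 1.28·e^(−0.0183·8/12) + 1.28·e^(−0.0183·9/12) + 1.28·e^(−0.0183·10/12) + 1.28·e^(−0.0183·13/12)
I = 1.2645 + 1.2626 + 1.2606 + 1.2549 = 5.0426
F = (S − I)·e^(rT) = (88.43 − 5.0426) · e^(0.0183·14/12)
= 83.3874 · e^0.021350 = 83.3874 × 1.021580 = ₹85.19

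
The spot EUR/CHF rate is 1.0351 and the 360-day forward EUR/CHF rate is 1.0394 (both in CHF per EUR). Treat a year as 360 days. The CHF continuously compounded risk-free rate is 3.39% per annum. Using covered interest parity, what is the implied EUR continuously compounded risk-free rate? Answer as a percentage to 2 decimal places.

2.98%

F = S·e^((r_CHF − r_EUR)T) ⇒ r_EUR = r_CHF − ln(F/S)/T
ln(1.0394/1.0351) = 0.004146; /(360/360) = 0.004146
r_EUR = 0.0339 − 0.004146 = 0.029754
r_EUR = 2.98%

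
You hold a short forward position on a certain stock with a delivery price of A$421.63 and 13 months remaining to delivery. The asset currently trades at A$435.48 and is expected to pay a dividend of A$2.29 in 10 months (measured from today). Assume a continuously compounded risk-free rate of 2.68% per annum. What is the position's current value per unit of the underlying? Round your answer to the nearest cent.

PV(remaining dividends) I = 2.29·e^(−0.0268·10/12) = 2.2394
Current forward F = (S − I)·e^(rT) = (435.48 − 2.2394)·e^(0.0268·13/12) = 433.2406 × 1.029459 = 446.0034
Value (long) = (F − K)·e^(−rT) = (446.0034 − 421.63) × 0.971384 = 23.6759
Short position value = −(long value) = -A$23.68

-A$23.68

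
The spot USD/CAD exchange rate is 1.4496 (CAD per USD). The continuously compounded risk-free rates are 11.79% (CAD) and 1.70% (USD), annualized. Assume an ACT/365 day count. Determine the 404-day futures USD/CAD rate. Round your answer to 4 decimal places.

F = S·e^((r_CAD − r_USD)T) = 1.4496 · e^((0.1179 − 0.0170) × 404/365)
= 1.4496 · e^0.111681 = 1.4496 × 1.118156
F = 1.6209 CAD per USD

1.6209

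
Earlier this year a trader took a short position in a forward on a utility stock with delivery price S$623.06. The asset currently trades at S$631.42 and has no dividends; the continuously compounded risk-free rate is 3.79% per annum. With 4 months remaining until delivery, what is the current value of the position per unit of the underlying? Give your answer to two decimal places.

Current fair forward for the remaining 4 months: F = S·e^(r·T), r = 0.0379
F = 631.42 · e^(0.0379 × 4/12) = 631.42 × 1.012713 = 639.4472
Value of long forward = (F − K)·e^(−rT) = (639.4472 − 623.06) · e^(−0.0379·4/12)
= 16.3872 × 0.987446 = 16.18
Short position value = −(long value) = -S$16.18

-S$16.18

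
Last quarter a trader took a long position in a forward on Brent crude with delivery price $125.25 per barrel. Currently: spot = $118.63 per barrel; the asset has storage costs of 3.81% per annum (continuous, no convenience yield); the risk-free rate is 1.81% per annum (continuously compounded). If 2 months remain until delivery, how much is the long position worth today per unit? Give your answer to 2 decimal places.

-$5.49 per barrel

Current fair forward for the remaining 2 months: F = S·e^((r + u)·T), (r + u) = 0.0181 + 0.0381 = 0.0562
F = 118.63 · e^(0.0562 × 2/12) = 118.63 × 1.009411 = 119.7464
Value of long forward = (F − K)·e^(−rT) = (119.7464 − 125.25) · e^(−0.0181·2/12)
= -5.5036 × 0.996988 = -5.49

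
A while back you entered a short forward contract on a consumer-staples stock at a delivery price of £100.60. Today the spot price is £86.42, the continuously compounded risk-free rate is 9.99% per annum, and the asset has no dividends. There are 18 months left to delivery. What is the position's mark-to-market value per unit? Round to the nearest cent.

£0.18

Current fair forward for the remaining 18 months: F = S·e^(r·T), r = 0.0999
F = 86.42 · e^(0.0999 × 18/12) = 86.42 × 1.161660 = 100.3907
Value of long forward = (F − K)·e^(−rT) = (100.3907 − 100.60) · e^(−0.0999·18/12)
= -0.2093 × 0.860837 = -0.18
Short position value = −(long value) = £0.18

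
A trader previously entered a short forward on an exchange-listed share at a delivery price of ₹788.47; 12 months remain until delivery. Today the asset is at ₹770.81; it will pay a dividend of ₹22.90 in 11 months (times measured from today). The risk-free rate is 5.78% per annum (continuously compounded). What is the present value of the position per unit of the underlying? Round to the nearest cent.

PV(remaining dividends) I = 22.90·e^(−0.0578·11/12) = 21.7183
Current forward F = (S − I)·e^(rT) = (770.81 − 21.7183)·e^(0.0578·12/12) = 749.0917 × 1.059503 = 793.6649
Value (long) = (F − K)·e^(−rT) = (793.6649 − 788.47) × 0.943839 = 4.9031
Short position value = −(long value) = -₹4.90

-₹4.90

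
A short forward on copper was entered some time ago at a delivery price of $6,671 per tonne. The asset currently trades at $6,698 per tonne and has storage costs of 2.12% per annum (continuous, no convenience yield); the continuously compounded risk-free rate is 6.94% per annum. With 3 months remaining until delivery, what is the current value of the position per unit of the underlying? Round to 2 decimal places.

Current fair forward for the remaining 3 months: F = S·e^((r + u)·T), (r + u) = 0.0694 + 0.0212 = 0.0906
F = 6698 · e^(0.0906 × 3/12) = 6698 × 1.02290846 = 6851.4409
Value of long forward = (F − K)·e^(−rT) = (6851.4409 − 6671) · e^(−0.0694·3/12)
= 180.4409 × 0.98279964 = 177.34
Short position value = −(long value) = -$177.34

-$177.34 per tonne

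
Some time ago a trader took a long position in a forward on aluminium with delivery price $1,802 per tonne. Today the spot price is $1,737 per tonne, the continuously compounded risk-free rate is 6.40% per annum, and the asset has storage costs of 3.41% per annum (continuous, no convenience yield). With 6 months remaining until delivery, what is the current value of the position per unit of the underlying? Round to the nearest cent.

$21.62 per tonne

Current fair forward for the remaining 6 months: F = S·e^((r + u)·T), (r + u) = 0.0640 + 0.0341 = 0.0981
F = 1737 · e^(0.0981 × 6/12) = 1737 × 1.05027286 = 1824.3240
Value of long forward = (F − K)·e^(−rT) = (1824.3240 − 1802) · e^(−0.0640·6/12)
= 22.3240 × 0.96850658 = 21.62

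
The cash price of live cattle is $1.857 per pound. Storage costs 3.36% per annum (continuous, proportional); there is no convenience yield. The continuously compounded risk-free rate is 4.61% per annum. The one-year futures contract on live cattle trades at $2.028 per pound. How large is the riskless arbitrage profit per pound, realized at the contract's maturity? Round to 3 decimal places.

$0.017 per pound

Fair futures: F* = S·e^(carry·T), with carry = (r + u) = 0.0461 + 0.0336 = 0.0797
F* = 1.857 · e^(0.0797 × 12/12) = 1.857 · e^0.079700 = 1.857 × 1.082962 = $2.0111
Market $2.028 > fair $2.0111: forward overpriced → cash-and-carry (buy spot, short the forward).
At maturity, profit = |F_mkt − F*| = |2.028 − 2.0111| = $0.017 per pound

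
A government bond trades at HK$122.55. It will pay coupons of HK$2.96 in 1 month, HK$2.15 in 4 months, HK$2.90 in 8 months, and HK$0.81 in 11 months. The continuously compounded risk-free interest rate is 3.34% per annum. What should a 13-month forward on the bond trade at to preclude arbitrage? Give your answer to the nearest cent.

PV(coupons) I = 2.96·e^(−0.0334·1/12) + 2.15·e^(−0.0334·4/12) + 2.90·e^(−0.0334·8/12) + 0.81·e^(−0.0334·11/12)
I = 2.9518 + 2.1262 + 2.8361 + 0.7856 = 8.6997
F = (S − I)·e^(rT) = (122.55 − 8.6997) · e^(0.0334·13/12)
= 113.8503 · e^0.036183 = 113.8503 × 1.036846 = HK$118.05

HK$118.05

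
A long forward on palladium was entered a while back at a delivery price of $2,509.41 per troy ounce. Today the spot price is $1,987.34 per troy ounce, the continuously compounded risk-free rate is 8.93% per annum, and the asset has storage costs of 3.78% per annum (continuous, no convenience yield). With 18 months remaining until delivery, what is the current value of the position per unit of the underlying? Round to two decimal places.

-$91.54 per troy ounce

Current fair forward for the remaining 18 months: F = S·e^((r + u)·T), (r + u) = 0.0893 + 0.0378 = 0.1271
F = 1987.34 · e^(0.1271 × 18/12) = 1987.34 × 1.21003587 = 2404.7527
Value of long forward = (F − K)·e^(−rT) = (2404.7527 − 2509.41) · e^(−0.0893·18/12)
= -104.6573 × 0.87463380 = -91.54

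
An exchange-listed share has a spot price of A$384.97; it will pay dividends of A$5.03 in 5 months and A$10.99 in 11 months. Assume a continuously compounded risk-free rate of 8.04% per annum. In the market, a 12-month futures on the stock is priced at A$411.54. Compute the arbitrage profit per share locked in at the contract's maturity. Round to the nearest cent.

A$10.68 per share

PV(dividends) I = 5.03·e^(−0.0804·5/12) + 10.99·e^(−0.0804·11/12) = 15.0735
Fair futures F* = (S − I)·e^(rT) = (384.97 − 15.0735)·e^0.080400 = 369.8965 × 1.083720 = 400.8642
Market A$411.54 > fair 400.8642: forward overpriced → cash-and-carry (borrow at r, buy the stock and collect the dividends, short the forward).
Profit at T = |F_mkt − F*| = |411.54 − 400.8642| = A$10.68 per share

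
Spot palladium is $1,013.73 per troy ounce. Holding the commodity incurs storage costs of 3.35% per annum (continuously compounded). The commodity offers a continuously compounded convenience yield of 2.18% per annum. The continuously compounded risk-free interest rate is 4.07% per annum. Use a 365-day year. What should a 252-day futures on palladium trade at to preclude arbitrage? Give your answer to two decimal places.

$1,051.08 per troy ounce

Net carry = r + u − y = 0.0407 + 0.0335 − 0.0218 = 0.0524
F = S·e^((r+u−y)T) = 1013.73 · e^(0.0524 × 252/365) = 1013.73 · e^0.03617753
= 1013.73 × 1.03683990 = $1,051.08 per troy ounce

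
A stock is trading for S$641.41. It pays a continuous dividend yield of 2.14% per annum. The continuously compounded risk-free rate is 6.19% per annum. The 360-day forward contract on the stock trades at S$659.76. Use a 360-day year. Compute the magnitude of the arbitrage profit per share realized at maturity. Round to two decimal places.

Fair forward: F* = S·e^(carry·T), with carry = (r − q) = 0.0619 − 0.0214 = 0.0405
F* = 641.41 · e^(0.0405 × 360/360) = 641.41 · e^0.040500 = 641.41 × 1.041331 = S$667.9201
Market S$659.76 < fair S$667.9201: forward underpriced → reverse cash-and-carry (short spot, go long the forward).
At maturity, profit = |F_mkt − F*| = |659.76 − 667.9201| = S$8.16 per share

S$8.16 per share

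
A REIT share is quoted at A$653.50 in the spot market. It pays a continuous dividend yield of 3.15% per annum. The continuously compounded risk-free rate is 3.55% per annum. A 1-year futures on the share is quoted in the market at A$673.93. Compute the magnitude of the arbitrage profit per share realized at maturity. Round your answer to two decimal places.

Fair futures: F* = S·e^(carry·T), with carry = (r − q) = 0.0355 − 0.0315 = 0.0040
F* = 653.50 · e^(0.0040 × 1) = 653.50 · e^0.004000 = 653.50 × 1.004008 = A$656.1192
Market A$673.93 > fair A$656.1192: forward overpriced → cash-and-carry (buy spot, short the forward).
At maturity, profit = |F_mkt − F*| = |673.93 − 656.1192| = A$17.81 per share

A$17.81 per share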